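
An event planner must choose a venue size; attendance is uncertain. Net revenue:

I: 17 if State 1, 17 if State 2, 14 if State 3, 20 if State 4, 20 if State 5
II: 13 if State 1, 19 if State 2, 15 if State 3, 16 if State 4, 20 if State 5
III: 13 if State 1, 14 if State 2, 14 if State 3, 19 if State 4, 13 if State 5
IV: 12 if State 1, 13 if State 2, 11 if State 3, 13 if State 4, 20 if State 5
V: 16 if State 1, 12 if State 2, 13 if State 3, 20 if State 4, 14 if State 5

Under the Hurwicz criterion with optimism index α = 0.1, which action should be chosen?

I

I: 0.1·20 + 0.9·14 = 14.6
II: 0.1·20 + 0.9·13 = 13.7
III: 0.1·19 + 0.9·13 = 13.6
IV: 0.1·20 + 0.9·11 = 11.9
V: 0.1·20 + 0.9·12 = 12.8
Highest Hurwicz score = 14.6 → I.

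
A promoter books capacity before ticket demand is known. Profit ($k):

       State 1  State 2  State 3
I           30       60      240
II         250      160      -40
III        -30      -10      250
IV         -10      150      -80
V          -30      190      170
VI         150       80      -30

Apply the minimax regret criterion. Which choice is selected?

I

Column bests: State 1=250, State 2=190, State 3=250.
I regrets: 220, 130, 10 → max 220
II regrets: 0, 30, 290 → max 290
III regrets: 280, 200, 0 → max 280
IV regrets: 260, 40, 330 → max 330
V regrets: 280, 0, 80 → max 280
VI regrets: 100, 110, 280 → max 280
Smallest max regret = 220 → I.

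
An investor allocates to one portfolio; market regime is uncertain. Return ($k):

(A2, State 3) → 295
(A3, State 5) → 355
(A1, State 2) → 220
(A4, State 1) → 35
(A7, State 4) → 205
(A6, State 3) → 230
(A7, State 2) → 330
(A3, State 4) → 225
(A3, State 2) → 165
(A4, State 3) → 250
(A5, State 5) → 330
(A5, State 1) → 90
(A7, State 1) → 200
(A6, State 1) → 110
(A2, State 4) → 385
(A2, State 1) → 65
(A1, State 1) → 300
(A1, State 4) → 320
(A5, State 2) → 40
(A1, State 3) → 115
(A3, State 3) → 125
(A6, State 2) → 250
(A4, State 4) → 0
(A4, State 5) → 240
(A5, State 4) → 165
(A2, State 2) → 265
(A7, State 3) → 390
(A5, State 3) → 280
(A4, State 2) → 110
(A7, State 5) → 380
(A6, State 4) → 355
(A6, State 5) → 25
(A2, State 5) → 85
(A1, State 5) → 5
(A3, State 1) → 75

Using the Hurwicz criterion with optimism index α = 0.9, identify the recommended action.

A1: 0.9·320 + 0.1·5 = 288.5
A2: 0.9·385 + 0.1·65 = 353
A3: 0.9·355 + 0.1·75 = 327
A4: 0.9·250 + 0.1·0 = 225
A5: 0.9·330 + 0.1·40 = 301
A6: 0.9·355 + 0.1·25 = 322
A7: 0.9·390 + 0.1·200 = 371
Highest Hurwicz score = 371 → A7.

A7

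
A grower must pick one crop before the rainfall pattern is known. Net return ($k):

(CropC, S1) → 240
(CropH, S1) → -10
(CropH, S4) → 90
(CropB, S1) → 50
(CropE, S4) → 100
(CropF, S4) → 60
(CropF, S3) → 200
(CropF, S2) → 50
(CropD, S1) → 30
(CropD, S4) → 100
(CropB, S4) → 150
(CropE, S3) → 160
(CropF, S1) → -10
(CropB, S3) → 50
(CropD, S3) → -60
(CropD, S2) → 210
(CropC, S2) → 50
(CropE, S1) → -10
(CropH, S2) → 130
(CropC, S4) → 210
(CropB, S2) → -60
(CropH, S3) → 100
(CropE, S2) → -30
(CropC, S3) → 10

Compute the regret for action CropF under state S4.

150

Best payoff under S4 is 210.
Regret = 210 − 60 = 150.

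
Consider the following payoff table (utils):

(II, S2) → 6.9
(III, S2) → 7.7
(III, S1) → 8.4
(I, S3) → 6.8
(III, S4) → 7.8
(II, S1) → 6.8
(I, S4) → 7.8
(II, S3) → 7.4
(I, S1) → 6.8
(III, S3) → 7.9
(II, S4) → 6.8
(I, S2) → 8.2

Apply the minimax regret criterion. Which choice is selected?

III

Column bests: S1=8.4, S2=8.2, S3=7.9, S4=7.8.
I regrets: 1.6, 0.0, 1.1, 0.0 → max 1.6
II regrets: 1.6, 1.3, 0.5, 1.0 → max 1.6
III regrets: 0.0, 0.5, 0.0, 0.0 → max 0.5
Smallest max regret = 0.5 → III.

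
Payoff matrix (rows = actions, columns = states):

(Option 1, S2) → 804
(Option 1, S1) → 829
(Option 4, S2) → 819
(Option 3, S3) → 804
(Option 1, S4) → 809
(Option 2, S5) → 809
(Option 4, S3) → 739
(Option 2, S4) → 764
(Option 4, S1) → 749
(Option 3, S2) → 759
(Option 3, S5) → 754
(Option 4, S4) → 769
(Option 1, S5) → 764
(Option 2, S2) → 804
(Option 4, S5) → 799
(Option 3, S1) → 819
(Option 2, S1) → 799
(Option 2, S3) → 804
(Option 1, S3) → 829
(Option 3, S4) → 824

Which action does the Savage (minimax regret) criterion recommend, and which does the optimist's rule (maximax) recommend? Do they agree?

Column bests: S1=829, S2=819, S3=829, S4=824, S5=809.
Option 1 regrets: 0, 15, 0, 15, 45 → max 45
Option 2 regrets: 30, 15, 25, 60, 0 → max 60
Option 3 regrets: 10, 60, 25, 0, 55 → max 60
Option 4 regrets: 80, 0, 90, 55, 10 → max 90
Smallest max regret = 45 → Option 1.
Row maxima: Option 1=829, Option 2=809, Option 3=824, Option 4=819
Best best-case = 829 → Option 1.

minimax regret → Option 1; maximax → Option 1 (agree)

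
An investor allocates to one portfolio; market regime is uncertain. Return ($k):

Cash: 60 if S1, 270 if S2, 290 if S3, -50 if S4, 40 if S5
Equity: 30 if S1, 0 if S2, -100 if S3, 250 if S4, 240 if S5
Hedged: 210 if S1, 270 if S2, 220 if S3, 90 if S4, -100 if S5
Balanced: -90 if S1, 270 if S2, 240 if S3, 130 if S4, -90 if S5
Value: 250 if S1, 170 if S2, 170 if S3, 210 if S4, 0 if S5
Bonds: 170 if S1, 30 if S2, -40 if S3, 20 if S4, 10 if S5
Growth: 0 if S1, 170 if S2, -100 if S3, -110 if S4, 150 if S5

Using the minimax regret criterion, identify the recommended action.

Column bests: S1=250, S2=270, S3=290, S4=250, S5=240.
Cash regrets: 190, 0, 0, 300, 200 → max 300
Equity regrets: 220, 270, 390, 0, 0 → max 390
Hedged regrets: 40, 0, 70, 160, 340 → max 340
Balanced regrets: 340, 0, 50, 120, 330 → max 340
Value regrets: 0, 100, 120, 40, 240 → max 240
Bonds regrets: 80, 240, 330, 230, 230 → max 330
Growth regrets: 250, 100, 390, 360, 90 → max 390
Smallest max regret = 240 → Value.

Value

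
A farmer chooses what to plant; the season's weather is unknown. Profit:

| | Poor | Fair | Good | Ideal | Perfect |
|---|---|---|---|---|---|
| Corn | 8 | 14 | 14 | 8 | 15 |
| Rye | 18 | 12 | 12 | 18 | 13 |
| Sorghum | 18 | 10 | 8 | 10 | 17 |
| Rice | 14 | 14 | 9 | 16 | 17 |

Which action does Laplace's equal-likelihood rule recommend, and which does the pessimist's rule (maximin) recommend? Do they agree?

laplace → Rye; maximin → Rye (agree)

Row averages: Corn=11.8, Rye=14.6, Sorghum=12.6, Rice=14
Highest average = 14.6 → Rye.
Row minima: Corn=8, Rye=12, Sorghum=8, Rice=9
Best worst-case = 12 → Rye.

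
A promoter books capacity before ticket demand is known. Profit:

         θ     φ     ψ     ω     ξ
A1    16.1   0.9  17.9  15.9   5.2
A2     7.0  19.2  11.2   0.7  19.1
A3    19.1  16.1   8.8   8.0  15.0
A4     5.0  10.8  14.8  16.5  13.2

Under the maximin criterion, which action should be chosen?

A3

Row minima: A1=0.9, A2=0.7, A3=8.0, A4=5.0
Best worst-case = 8.0 → A3.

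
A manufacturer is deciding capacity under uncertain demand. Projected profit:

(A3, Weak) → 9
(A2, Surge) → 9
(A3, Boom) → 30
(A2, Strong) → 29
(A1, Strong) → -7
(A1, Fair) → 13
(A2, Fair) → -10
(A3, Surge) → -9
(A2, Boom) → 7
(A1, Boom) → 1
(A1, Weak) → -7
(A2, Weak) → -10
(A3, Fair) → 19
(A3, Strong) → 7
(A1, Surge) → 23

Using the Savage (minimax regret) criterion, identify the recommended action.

Column bests: Weak=9, Fair=19, Strong=29, Boom=30, Surge=23.
A1 regrets: 16, 6, 36, 29, 0 → max 36
A2 regrets: 19, 29, 0, 23, 14 → max 29
A3 regrets: 0, 0, 22, 0, 32 → max 32
Smallest max regret = 29 → A2.

A2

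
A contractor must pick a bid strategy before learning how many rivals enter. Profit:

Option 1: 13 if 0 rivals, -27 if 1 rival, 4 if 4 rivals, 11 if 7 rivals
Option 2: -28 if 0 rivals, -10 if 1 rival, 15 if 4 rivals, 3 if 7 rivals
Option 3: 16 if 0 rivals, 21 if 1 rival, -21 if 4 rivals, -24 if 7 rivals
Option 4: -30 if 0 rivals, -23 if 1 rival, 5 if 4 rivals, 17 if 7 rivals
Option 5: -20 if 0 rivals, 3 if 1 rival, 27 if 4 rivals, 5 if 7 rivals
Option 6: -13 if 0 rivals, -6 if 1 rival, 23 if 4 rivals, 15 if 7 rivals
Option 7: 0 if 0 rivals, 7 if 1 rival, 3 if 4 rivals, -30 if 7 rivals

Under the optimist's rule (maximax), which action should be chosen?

Option 5

Row maxima: Option 1=13, Option 2=15, Option 3=21, Option 4=17, Option 5=27, Option 6=23, Option 7=7
Best best-case = 27 → Option 5.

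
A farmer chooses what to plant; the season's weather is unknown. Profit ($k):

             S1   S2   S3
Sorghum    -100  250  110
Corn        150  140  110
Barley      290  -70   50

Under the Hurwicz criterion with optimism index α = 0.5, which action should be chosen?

Sorghum: 0.5·250 + 0.5·(-100) = 75
Corn: 0.5·150 + 0.5·110 = 130
Barley: 0.5·290 + 0.5·(-70) = 110
Highest Hurwicz score = 130 → Corn.

Corn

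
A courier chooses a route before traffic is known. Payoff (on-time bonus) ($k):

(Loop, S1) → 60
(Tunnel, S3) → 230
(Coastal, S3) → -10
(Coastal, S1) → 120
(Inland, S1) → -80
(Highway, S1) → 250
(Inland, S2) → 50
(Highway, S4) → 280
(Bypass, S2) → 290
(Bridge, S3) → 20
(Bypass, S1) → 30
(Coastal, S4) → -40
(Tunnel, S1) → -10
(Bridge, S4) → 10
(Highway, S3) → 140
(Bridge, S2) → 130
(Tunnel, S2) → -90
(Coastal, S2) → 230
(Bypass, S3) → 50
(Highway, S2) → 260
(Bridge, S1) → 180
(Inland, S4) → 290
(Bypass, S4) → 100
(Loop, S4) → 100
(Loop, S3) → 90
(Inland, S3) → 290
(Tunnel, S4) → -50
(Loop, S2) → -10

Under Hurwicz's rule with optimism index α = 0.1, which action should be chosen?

Loop: 0.1·100 + 0.9·(-10) = 1
Inland: 0.1·290 + 0.9·(-80) = -43
Coastal: 0.1·230 + 0.9·(-40) = -13
Bypass: 0.1·290 + 0.9·30 = 56
Highway: 0.1·280 + 0.9·140 = 154
Bridge: 0.1·180 + 0.9·10 = 27
Tunnel: 0.1·230 + 0.9·(-90) = -58
Highest Hurwicz score = 154 → Highway.

Highway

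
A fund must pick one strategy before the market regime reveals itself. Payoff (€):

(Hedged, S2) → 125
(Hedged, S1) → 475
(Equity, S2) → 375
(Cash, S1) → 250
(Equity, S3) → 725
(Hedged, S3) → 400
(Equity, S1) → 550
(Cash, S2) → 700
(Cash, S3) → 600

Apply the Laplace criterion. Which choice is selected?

Equity

Row averages: Hedged=1000/3, Equity=550, Cash=1550/3
Highest average = 550 → Equity.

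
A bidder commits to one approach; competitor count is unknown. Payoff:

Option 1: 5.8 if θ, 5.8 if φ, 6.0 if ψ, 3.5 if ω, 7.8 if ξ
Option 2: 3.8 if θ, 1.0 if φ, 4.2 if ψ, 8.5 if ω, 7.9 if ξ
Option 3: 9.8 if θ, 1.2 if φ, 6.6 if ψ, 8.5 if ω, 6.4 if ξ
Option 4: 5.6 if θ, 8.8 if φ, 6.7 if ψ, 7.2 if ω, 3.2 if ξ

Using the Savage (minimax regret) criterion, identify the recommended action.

Option 4

Column bests: θ=9.8, φ=8.8, ψ=6.7, ω=8.5, ξ=7.9.
Option 1 regrets: 4.0, 3.0, 0.7, 5.0, 0.1 → max 5.0
Option 2 regrets: 6.0, 7.8, 2.5, 0.0, 0.0 → max 7.8
Option 3 regrets: 0.0, 7.6, 0.1, 0.0, 1.5 → max 7.6
Option 4 regrets: 4.2, 0.0, 0.0, 1.3, 4.7 → max 4.7
Smallest max regret = 4.7 → Option 4.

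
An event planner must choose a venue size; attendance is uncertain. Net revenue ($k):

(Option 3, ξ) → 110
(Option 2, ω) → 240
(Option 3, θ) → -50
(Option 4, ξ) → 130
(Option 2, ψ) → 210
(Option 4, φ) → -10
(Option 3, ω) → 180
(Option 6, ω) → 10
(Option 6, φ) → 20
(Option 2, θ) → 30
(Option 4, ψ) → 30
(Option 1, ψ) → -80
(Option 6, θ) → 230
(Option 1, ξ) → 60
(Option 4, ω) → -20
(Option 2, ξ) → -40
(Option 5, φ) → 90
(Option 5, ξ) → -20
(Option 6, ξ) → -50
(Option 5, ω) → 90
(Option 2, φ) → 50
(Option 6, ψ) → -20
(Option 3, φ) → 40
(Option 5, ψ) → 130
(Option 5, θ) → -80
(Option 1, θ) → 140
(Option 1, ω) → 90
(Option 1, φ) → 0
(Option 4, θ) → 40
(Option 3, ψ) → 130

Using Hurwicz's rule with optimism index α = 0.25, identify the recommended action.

Option 2

Option 1: 0.25·140 + 0.75·(-80) = -25
Option 2: 0.25·240 + 0.75·(-40) = 30
Option 3: 0.25·180 + 0.75·(-50) = 7.5
Option 4: 0.25·130 + 0.75·(-20) = 17.5
Option 5: 0.25·130 + 0.75·(-80) = -27.5
Option 6: 0.25·230 + 0.75·(-50) = 20
Highest Hurwicz score = 30 → Option 2.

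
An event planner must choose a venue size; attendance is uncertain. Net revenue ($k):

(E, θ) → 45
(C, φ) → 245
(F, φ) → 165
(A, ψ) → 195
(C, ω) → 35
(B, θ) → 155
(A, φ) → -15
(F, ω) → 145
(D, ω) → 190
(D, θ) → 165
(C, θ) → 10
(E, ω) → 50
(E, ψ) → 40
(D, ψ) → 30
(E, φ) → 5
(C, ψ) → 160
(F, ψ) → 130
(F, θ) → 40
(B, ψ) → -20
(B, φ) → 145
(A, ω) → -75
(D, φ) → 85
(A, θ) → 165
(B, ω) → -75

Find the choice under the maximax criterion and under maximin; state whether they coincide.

maximax → C; maximin → F (disagree)

Row maxima: A=195, B=155, C=245, D=190, E=50, F=165
Best best-case = 245 → C.
Row minima: A=-75, B=-75, C=10, D=30, E=5, F=40
Best worst-case = 40 → F.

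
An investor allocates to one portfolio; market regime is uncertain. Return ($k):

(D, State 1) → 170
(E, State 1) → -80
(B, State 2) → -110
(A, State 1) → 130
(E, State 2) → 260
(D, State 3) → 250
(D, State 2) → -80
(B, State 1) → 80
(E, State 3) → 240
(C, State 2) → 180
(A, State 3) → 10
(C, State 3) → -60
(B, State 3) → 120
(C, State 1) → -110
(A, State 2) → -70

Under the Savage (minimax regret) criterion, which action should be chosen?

E

Column bests: State 1=170, State 2=260, State 3=250.
A regrets: 40, 330, 240 → max 330
B regrets: 90, 370, 130 → max 370
C regrets: 280, 80, 310 → max 310
D regrets: 0, 340, 0 → max 340
E regrets: 250, 0, 10 → max 250
Smallest max regret = 250 → E.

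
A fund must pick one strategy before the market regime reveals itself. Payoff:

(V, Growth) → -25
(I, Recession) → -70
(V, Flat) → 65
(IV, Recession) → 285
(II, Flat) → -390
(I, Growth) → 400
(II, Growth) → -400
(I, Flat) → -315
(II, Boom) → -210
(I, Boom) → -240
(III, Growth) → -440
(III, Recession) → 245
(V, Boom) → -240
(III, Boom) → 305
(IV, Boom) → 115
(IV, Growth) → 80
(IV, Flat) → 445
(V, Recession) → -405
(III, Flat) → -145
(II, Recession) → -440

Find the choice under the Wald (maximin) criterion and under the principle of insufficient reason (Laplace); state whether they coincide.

Row minima: I=-315, II=-440, III=-440, IV=80, V=-405
Best worst-case = 80 → IV.
Row averages: I=-56.25, II=-360, III=-8.75, IV=231.25, V=-151.25
Highest average = 231.25 → IV.

maximin → IV; laplace → IV (agree)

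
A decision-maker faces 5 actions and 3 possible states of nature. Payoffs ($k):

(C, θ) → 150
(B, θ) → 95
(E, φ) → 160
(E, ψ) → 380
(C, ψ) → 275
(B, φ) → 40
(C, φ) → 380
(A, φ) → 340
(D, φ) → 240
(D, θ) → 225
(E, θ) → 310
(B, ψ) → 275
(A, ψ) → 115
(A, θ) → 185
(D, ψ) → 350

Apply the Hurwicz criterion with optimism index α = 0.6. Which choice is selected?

A: 0.6·340 + 0.4·115 = 250
B: 0.6·275 + 0.4·40 = 181
C: 0.6·380 + 0.4·150 = 288
D: 0.6·350 + 0.4·225 = 300
E: 0.6·380 + 0.4·160 = 292
Highest Hurwicz score = 300 → D.

D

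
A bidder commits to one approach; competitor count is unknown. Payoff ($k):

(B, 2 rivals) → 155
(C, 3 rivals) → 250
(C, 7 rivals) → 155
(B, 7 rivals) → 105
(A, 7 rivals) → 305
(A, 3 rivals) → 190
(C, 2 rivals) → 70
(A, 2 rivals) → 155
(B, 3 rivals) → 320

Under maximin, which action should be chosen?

Row minima: A=155, B=105, C=70
Best worst-case = 155 → A.

A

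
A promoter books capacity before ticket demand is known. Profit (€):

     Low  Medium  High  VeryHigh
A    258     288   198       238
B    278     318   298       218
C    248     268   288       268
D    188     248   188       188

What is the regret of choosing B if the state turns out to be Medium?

0

Best payoff under Medium is 318.
Regret = 318 − 318 = 0.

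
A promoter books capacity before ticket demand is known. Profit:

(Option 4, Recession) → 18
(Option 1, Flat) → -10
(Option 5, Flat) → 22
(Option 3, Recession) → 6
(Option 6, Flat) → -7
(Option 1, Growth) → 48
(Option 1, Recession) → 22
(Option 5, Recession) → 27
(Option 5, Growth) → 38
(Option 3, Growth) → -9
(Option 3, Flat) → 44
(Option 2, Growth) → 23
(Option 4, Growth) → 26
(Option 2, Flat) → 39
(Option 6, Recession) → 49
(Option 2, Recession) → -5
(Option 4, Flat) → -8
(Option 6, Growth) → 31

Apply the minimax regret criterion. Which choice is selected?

Option 5

Column bests: Recession=49, Flat=44, Growth=48.
Option 1 regrets: 27, 54, 0 → max 54
Option 2 regrets: 54, 5, 25 → max 54
Option 3 regrets: 43, 0, 57 → max 57
Option 4 regrets: 31, 52, 22 → max 52
Option 5 regrets: 22, 22, 10 → max 22
Option 6 regrets: 0, 51, 17 → max 51
Smallest max regret = 22 → Option 5.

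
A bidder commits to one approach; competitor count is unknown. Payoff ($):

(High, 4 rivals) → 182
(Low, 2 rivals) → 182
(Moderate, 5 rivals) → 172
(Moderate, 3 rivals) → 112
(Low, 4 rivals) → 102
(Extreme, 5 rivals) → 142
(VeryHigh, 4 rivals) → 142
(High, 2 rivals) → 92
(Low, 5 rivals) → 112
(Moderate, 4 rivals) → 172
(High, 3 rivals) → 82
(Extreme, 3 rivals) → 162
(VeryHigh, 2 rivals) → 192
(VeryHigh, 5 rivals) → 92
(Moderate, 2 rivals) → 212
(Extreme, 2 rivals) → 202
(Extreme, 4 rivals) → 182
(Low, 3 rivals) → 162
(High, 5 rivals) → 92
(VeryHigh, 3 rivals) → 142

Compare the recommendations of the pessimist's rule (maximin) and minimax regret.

maximin → Extreme; minimax regret → Extreme (agree)

Row minima: Low=102, Moderate=112, High=82, VeryHigh=92, Extreme=142
Best worst-case = 142 → Extreme.
Column bests: 2 rivals=212, 3 rivals=162, 4 rivals=182, 5 rivals=172.
Low regrets: 30, 0, 80, 60 → max 80
Moderate regrets: 0, 50, 10, 0 → max 50
High regrets: 120, 80, 0, 80 → max 120
VeryHigh regrets: 20, 20, 40, 80 → max 80
Extreme regrets: 10, 0, 0, 30 → max 30
Smallest max regret = 30 → Extreme.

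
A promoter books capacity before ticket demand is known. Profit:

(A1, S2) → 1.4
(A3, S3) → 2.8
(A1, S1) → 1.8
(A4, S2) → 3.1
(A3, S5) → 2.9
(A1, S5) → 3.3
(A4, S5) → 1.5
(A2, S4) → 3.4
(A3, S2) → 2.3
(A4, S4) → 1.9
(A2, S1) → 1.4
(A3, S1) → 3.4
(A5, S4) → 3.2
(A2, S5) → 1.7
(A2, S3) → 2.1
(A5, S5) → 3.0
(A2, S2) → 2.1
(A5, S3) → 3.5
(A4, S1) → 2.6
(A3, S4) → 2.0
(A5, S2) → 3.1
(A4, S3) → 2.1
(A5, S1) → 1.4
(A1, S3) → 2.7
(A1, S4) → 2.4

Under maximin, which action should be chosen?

A3

Row minima: A1=1.4, A2=1.4, A3=2.0, A4=1.5, A5=1.4
Best worst-case = 2.0 → A3.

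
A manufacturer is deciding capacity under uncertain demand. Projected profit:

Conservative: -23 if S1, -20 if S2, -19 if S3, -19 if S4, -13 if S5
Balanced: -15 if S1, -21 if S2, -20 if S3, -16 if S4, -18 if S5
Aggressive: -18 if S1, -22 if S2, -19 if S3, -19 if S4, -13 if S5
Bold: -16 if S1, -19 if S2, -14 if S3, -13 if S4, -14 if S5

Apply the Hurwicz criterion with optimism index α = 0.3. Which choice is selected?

Bold

Conservative: 0.3·(-13) + 0.7·(-23) = -20
Balanced: 0.3·(-15) + 0.7·(-21) = -19.2
Aggressive: 0.3·(-13) + 0.7·(-22) = -19.3
Bold: 0.3·(-13) + 0.7·(-19) = -17.2
Highest Hurwicz score = -17.2 → Bold.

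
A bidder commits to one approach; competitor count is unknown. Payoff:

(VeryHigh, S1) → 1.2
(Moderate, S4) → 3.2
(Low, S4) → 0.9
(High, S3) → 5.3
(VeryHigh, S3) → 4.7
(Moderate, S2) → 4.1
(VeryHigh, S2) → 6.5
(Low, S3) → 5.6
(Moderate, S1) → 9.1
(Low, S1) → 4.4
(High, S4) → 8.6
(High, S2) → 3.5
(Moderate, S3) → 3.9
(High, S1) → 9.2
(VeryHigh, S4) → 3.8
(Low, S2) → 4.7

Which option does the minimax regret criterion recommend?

High

Column bests: S1=9.2, S2=6.5, S3=5.6, S4=8.6.
Low regrets: 4.8, 1.8, 0.0, 7.7 → max 7.7
Moderate regrets: 0.1, 2.4, 1.7, 5.4 → max 5.4
High regrets: 0.0, 3.0, 0.3, 0.0 → max 3.0
VeryHigh regrets: 8.0, 0.0, 0.9, 4.8 → max 8.0
Smallest max regret = 3.0 → High.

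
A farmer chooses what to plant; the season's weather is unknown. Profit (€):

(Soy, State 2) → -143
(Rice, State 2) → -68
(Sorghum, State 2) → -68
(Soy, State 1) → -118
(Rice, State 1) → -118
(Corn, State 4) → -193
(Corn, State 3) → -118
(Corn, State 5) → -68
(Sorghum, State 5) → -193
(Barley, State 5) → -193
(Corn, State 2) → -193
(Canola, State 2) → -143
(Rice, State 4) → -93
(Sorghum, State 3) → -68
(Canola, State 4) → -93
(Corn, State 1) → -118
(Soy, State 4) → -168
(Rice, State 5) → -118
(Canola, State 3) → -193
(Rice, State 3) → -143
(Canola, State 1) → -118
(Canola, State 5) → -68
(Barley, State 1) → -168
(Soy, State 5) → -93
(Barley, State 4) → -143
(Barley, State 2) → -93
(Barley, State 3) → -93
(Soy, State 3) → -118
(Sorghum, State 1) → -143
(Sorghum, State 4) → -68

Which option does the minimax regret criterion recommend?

Column bests: State 1=-118, State 2=-68, State 3=-68, State 4=-68, State 5=-68.
Sorghum regrets: 25, 0, 0, 0, 125 → max 125
Barley regrets: 50, 25, 25, 75, 125 → max 125
Corn regrets: 0, 125, 50, 125, 0 → max 125
Canola regrets: 0, 75, 125, 25, 0 → max 125
Rice regrets: 0, 0, 75, 25, 50 → max 75
Soy regrets: 0, 75, 50, 100, 25 → max 100
Smallest max regret = 75 → Rice.

Rice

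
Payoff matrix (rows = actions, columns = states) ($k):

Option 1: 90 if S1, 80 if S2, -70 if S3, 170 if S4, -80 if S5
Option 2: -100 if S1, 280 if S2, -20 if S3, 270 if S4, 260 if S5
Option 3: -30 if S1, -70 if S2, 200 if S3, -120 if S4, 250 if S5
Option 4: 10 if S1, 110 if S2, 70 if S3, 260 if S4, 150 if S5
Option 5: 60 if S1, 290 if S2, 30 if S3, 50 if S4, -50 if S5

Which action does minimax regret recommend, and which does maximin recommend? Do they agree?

Column bests: S1=90, S2=290, S3=200, S4=270, S5=260.
Option 1 regrets: 0, 210, 270, 100, 340 → max 340
Option 2 regrets: 190, 10, 220, 0, 0 → max 220
Option 3 regrets: 120, 360, 0, 390, 10 → max 390
Option 4 regrets: 80, 180, 130, 10, 110 → max 180
Option 5 regrets: 30, 0, 170, 220, 310 → max 310
Smallest max regret = 180 → Option 4.
Row minima: Option 1=-80, Option 2=-100, Option 3=-120, Option 4=10, Option 5=-50
Best worst-case = 10 → Option 4.

minimax regret → Option 4; maximin → Option 4 (agree)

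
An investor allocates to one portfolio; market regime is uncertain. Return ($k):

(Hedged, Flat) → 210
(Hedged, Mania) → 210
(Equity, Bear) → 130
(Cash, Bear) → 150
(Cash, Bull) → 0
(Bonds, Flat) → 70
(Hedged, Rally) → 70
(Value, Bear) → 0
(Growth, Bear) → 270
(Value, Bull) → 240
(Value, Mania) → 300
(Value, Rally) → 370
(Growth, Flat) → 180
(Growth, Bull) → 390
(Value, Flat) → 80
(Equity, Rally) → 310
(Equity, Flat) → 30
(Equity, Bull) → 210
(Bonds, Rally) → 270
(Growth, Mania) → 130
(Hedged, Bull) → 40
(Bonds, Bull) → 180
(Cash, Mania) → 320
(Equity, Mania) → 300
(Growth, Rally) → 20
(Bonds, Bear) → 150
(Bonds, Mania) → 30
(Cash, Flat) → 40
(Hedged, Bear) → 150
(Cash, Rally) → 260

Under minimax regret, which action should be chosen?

Equity

Column bests: Bear=270, Flat=210, Bull=390, Rally=370, Mania=320.
Bonds regrets: 120, 140, 210, 100, 290 → max 290
Cash regrets: 120, 170, 390, 110, 0 → max 390
Hedged regrets: 120, 0, 350, 300, 110 → max 350
Value regrets: 270, 130, 150, 0, 20 → max 270
Equity regrets: 140, 180, 180, 60, 20 → max 180
Growth regrets: 0, 30, 0, 350, 190 → max 350
Smallest max regret = 180 → Equity.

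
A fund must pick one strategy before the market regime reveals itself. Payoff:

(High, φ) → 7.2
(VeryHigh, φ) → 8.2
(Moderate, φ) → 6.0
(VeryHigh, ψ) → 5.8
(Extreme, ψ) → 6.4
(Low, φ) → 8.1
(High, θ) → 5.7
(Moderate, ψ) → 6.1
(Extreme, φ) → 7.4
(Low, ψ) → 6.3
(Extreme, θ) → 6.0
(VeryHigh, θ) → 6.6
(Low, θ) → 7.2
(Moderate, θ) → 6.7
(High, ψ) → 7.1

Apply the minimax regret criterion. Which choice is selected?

Low

Column bests: θ=7.2, φ=8.2, ψ=7.1.
Low regrets: 0.0, 0.1, 0.8 → max 0.8
Moderate regrets: 0.5, 2.2, 1.0 → max 2.2
High regrets: 1.5, 1.0, 0.0 → max 1.5
VeryHigh regrets: 0.6, 0.0, 1.3 → max 1.3
Extreme regrets: 1.2, 0.8, 0.7 → max 1.2
Smallest max regret = 0.8 → Low.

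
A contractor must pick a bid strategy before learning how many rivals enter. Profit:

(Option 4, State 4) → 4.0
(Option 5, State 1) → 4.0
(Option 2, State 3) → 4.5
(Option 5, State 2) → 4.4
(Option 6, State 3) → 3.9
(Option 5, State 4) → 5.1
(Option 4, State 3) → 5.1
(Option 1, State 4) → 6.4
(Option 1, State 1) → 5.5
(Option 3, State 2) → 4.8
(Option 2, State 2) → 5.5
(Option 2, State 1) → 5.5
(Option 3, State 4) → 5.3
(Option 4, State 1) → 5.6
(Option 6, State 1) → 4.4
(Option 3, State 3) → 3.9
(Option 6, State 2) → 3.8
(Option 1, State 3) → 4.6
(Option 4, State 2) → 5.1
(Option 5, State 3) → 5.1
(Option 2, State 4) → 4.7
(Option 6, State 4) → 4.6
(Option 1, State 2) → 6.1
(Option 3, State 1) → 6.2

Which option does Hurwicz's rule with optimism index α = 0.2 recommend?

Option 1

Option 1: 0.2·6.4 + 0.8·4.6 = 4.96
Option 2: 0.2·5.5 + 0.8·4.5 = 4.7
Option 3: 0.2·6.2 + 0.8·3.9 = 4.36
Option 4: 0.2·5.6 + 0.8·4.0 = 4.32
Option 5: 0.2·5.1 + 0.8·4.0 = 4.22
Option 6: 0.2·4.6 + 0.8·3.8 = 3.96
Highest Hurwicz score = 4.96 → Option 1.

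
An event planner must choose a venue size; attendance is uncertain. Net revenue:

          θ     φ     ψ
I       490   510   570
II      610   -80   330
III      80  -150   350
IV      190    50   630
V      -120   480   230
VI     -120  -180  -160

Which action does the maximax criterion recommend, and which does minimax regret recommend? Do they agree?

Row maxima: I=570, II=610, III=350, IV=630, V=480, VI=-120
Best best-case = 630 → IV.
Column bests: θ=610, φ=510, ψ=630.
I regrets: 120, 0, 60 → max 120
II regrets: 0, 590, 300 → max 590
III regrets: 530, 660, 280 → max 660
IV regrets: 420, 460, 0 → max 460
V regrets: 730, 30, 400 → max 730
VI regrets: 730, 690, 790 → max 790
Smallest max regret = 120 → I.

maximax → IV; minimax regret → I (disagree)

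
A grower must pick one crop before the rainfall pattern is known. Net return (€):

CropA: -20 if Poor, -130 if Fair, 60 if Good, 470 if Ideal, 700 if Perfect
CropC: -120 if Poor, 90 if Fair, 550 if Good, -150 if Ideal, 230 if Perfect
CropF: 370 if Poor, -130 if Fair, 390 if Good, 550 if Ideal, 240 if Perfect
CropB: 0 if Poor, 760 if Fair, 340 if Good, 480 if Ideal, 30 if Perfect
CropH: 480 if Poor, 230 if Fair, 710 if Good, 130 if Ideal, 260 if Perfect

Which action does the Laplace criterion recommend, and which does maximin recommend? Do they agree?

laplace → CropH; maximin → CropH (agree)

Row averages: CropA=216, CropC=120, CropF=284, CropB=322, CropH=362
Highest average = 362 → CropH.
Row minima: CropA=-130, CropC=-150, CropF=-130, CropB=0, CropH=130
Best worst-case = 130 → CropH.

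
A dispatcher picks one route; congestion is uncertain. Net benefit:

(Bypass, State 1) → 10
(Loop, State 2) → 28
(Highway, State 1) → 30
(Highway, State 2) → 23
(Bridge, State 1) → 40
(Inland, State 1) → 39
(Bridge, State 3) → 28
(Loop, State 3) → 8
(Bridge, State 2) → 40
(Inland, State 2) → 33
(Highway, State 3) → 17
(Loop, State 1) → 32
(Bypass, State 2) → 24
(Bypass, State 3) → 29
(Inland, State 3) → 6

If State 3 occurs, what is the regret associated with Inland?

Best payoff under State 3 is 29.
Regret = 29 − 6 = 23.

23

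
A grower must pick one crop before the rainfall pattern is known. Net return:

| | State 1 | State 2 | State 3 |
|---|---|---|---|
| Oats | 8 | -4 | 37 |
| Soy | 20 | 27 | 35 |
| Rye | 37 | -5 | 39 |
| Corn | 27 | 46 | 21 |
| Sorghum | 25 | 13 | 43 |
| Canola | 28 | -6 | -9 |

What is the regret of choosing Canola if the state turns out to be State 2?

Best payoff under State 2 is 46.
Regret = 46 − (-6) = 52.

52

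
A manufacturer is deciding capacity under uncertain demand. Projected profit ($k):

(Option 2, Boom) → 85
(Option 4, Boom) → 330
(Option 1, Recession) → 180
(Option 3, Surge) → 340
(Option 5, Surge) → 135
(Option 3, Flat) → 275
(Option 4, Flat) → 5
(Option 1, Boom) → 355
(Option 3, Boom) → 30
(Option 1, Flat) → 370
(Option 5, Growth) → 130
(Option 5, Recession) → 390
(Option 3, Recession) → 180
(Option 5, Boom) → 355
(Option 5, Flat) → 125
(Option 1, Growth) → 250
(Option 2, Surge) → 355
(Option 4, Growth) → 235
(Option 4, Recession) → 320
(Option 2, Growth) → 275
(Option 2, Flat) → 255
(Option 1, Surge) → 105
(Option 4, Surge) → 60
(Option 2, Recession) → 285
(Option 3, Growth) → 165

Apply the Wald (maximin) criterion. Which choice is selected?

Option 5

Row minima: Option 1=105, Option 2=85, Option 3=30, Option 4=5, Option 5=125
Best worst-case = 125 → Option 5.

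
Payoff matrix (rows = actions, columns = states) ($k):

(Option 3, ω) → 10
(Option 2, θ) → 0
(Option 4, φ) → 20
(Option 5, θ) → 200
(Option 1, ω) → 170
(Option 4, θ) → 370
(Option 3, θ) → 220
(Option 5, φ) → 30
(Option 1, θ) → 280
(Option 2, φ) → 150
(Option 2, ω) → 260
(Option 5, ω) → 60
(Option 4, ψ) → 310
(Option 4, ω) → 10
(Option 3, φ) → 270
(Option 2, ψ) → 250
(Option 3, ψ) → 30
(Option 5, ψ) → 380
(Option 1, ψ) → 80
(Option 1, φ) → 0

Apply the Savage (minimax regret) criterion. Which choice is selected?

Column bests: θ=370, φ=270, ψ=380, ω=260.
Option 1 regrets: 90, 270, 300, 90 → max 300
Option 2 regrets: 370, 120, 130, 0 → max 370
Option 3 regrets: 150, 0, 350, 250 → max 350
Option 4 regrets: 0, 250, 70, 250 → max 250
Option 5 regrets: 170, 240, 0, 200 → max 240
Smallest max regret = 240 → Option 5.

Option 5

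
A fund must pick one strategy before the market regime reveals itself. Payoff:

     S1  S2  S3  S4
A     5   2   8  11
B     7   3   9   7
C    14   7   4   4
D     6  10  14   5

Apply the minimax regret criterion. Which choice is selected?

B

Column bests: S1=14, S2=10, S3=14, S4=11.
A regrets: 9, 8, 6, 0 → max 9
B regrets: 7, 7, 5, 4 → max 7
C regrets: 0, 3, 10, 7 → max 10
D regrets: 8, 0, 0, 6 → max 8
Smallest max regret = 7 → B.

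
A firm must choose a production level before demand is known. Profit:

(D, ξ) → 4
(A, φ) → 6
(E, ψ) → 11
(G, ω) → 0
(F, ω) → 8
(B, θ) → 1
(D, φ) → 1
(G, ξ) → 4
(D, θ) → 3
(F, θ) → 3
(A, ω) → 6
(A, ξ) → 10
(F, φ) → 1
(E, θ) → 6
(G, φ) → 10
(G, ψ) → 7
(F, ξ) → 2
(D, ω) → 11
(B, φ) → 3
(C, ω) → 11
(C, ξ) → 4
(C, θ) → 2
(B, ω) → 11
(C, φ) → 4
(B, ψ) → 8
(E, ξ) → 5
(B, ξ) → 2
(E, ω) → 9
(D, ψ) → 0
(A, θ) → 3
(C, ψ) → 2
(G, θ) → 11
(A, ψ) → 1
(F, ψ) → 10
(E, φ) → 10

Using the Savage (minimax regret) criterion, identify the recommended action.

E

Column bests: θ=11, φ=10, ψ=11, ω=11, ξ=10.
A regrets: 8, 4, 10, 5, 0 → max 10
B regrets: 10, 7, 3, 0, 8 → max 10
C regrets: 9, 6, 9, 0, 6 → max 9
D regrets: 8, 9, 11, 0, 6 → max 11
E regrets: 5, 0, 0, 2, 5 → max 5
F regrets: 8, 9, 1, 3, 8 → max 9
G regrets: 0, 0, 4, 11, 6 → max 11
Smallest max regret = 5 → E.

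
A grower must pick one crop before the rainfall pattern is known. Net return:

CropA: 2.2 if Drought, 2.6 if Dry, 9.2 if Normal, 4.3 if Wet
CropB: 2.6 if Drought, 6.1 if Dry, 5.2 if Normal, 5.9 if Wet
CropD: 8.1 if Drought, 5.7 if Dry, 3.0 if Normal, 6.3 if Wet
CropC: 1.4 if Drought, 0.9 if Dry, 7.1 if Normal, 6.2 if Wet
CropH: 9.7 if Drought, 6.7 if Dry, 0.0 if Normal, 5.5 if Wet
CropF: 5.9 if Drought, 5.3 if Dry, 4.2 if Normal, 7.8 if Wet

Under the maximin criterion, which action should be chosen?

CropF

Row minima: CropA=2.2, CropB=2.6, CropD=3.0, CropC=0.9, CropH=0.0, CropF=4.2
Best worst-case = 4.2 → CropF.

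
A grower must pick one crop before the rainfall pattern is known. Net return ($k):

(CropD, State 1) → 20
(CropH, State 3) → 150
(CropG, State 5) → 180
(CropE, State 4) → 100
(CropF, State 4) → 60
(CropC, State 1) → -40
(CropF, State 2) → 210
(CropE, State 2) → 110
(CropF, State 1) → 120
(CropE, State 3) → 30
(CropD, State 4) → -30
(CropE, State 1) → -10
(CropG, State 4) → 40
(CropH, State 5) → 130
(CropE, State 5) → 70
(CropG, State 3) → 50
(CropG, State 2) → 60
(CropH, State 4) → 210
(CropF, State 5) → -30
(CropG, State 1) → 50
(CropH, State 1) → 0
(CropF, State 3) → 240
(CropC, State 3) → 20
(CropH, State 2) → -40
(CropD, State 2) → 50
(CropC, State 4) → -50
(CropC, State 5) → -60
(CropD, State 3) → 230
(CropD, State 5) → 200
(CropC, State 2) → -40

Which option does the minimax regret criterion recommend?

CropG

Column bests: State 1=120, State 2=210, State 3=240, State 4=210, State 5=200.
CropF regrets: 0, 0, 0, 150, 230 → max 230
CropD regrets: 100, 160, 10, 240, 0 → max 240
CropG regrets: 70, 150, 190, 170, 20 → max 190
CropC regrets: 160, 250, 220, 260, 260 → max 260
CropH regrets: 120, 250, 90, 0, 70 → max 250
CropE regrets: 130, 100, 210, 110, 130 → max 210
Smallest max regret = 190 → CropG.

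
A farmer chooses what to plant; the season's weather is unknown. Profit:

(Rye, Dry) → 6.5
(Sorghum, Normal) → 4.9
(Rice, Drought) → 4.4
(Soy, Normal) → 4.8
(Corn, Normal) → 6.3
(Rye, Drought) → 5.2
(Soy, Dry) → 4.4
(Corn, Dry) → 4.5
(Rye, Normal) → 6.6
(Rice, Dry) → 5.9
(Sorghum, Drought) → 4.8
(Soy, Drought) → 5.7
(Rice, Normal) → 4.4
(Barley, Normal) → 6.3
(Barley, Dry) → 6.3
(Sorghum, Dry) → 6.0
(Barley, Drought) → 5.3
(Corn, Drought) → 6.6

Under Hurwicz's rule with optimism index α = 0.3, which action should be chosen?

Corn: 0.3·6.6 + 0.7·4.5 = 5.13
Soy: 0.3·5.7 + 0.7·4.4 = 4.79
Sorghum: 0.3·6.0 + 0.7·4.8 = 5.16
Rice: 0.3·5.9 + 0.7·4.4 = 4.85
Barley: 0.3·6.3 + 0.7·5.3 = 5.6
Rye: 0.3·6.6 + 0.7·5.2 = 5.62
Highest Hurwicz score = 5.62 → Rye.

Rye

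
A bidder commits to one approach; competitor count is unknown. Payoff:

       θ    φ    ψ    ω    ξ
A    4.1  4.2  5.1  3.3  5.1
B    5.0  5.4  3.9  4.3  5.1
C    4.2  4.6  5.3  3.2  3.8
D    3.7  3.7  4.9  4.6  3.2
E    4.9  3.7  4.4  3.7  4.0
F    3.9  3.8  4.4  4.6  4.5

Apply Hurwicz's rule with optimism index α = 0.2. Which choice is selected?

A: 0.2·5.1 + 0.8·3.3 = 3.66
B: 0.2·5.4 + 0.8·3.9 = 4.2
C: 0.2·5.3 + 0.8·3.2 = 3.62
D: 0.2·4.9 + 0.8·3.2 = 3.54
E: 0.2·4.9 + 0.8·3.7 = 3.94
F: 0.2·4.6 + 0.8·3.8 = 3.96
Highest Hurwicz score = 4.2 → B.

B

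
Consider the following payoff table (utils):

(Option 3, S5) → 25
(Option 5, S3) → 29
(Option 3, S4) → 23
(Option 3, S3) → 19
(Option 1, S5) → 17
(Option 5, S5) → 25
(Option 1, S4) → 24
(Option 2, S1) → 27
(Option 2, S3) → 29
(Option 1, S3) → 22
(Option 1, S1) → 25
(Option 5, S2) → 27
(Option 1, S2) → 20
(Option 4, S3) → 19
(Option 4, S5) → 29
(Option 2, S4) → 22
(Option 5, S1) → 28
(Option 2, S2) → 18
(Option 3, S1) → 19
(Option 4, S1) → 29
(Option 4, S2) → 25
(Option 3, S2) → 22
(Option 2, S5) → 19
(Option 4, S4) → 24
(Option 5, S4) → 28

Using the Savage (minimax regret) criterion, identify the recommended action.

Column bests: S1=29, S2=27, S3=29, S4=28, S5=29.
Option 1 regrets: 4, 7, 7, 4, 12 → max 12
Option 2 regrets: 2, 9, 0, 6, 10 → max 10
Option 3 regrets: 10, 5, 10, 5, 4 → max 10
Option 4 regrets: 0, 2, 10, 4, 0 → max 10
Option 5 regrets: 1, 0, 0, 0, 4 → max 4
Smallest max regret = 4 → Option 5.

Option 5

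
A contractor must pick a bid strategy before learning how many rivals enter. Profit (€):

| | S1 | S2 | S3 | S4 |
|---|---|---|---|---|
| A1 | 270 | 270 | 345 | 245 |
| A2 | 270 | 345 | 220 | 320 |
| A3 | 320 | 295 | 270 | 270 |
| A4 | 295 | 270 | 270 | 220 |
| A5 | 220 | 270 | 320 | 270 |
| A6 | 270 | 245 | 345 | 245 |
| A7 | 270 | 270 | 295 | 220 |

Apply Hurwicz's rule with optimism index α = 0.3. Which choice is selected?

A3

A1: 0.3·345 + 0.7·245 = 275
A2: 0.3·345 + 0.7·220 = 257.5
A3: 0.3·320 + 0.7·270 = 285
A4: 0.3·295 + 0.7·220 = 242.5
A5: 0.3·320 + 0.7·220 = 250
A6: 0.3·345 + 0.7·245 = 275
A7: 0.3·295 + 0.7·220 = 242.5
Highest Hurwicz score = 285 → A3.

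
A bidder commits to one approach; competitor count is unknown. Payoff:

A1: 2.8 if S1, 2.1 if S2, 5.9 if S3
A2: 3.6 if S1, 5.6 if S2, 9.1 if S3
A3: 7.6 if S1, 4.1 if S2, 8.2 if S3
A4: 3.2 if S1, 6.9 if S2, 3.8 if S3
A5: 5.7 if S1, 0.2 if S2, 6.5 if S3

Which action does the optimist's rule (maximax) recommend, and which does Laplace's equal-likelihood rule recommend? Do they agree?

maximax → A2; laplace → A3 (disagree)

Row maxima: A1=5.9, A2=9.1, A3=8.2, A4=6.9, A5=6.5
Best best-case = 9.1 → A2.
Row averages: A1=3.6, A2=6.1, A3=199/30, A4=139/30, A5=62/15
Highest average = 199/30 → A3.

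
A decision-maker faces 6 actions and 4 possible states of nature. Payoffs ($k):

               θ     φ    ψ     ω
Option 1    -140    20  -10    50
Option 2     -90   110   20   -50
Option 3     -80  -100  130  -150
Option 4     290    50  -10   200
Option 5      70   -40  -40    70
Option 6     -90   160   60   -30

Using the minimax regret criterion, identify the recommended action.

Option 4

Column bests: θ=290, φ=160, ψ=130, ω=200.
Option 1 regrets: 430, 140, 140, 150 → max 430
Option 2 regrets: 380, 50, 110, 250 → max 380
Option 3 regrets: 370, 260, 0, 350 → max 370
Option 4 regrets: 0, 110, 140, 0 → max 140
Option 5 regrets: 220, 200, 170, 130 → max 220
Option 6 regrets: 380, 0, 70, 230 → max 380
Smallest max regret = 140 → Option 4.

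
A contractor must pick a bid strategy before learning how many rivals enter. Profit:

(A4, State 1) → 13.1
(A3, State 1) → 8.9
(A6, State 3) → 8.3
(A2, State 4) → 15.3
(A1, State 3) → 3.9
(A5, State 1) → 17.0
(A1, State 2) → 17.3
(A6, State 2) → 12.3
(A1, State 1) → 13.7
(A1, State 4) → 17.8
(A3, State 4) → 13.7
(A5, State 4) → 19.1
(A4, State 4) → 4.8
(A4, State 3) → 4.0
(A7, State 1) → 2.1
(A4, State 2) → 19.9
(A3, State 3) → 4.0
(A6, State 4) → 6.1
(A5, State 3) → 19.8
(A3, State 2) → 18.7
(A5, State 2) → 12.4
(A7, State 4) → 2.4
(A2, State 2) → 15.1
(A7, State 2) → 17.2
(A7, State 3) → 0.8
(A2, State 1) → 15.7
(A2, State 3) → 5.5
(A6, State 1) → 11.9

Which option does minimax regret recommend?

Column bests: State 1=17.0, State 2=19.9, State 3=19.8, State 4=19.1.
A1 regrets: 3.3, 2.6, 15.9, 1.3 → max 15.9
A2 regrets: 1.3, 4.8, 14.3, 3.8 → max 14.3
A3 regrets: 8.1, 1.2, 15.8, 5.4 → max 15.8
A4 regrets: 3.9, 0.0, 15.8, 14.3 → max 15.8
A5 regrets: 0.0, 7.5, 0.0, 0.0 → max 7.5
A6 regrets: 5.1, 7.6, 11.5, 13.0 → max 13.0
A7 regrets: 14.9, 2.7, 19.0, 16.7 → max 19.0
Smallest max regret = 7.5 → A5.

A5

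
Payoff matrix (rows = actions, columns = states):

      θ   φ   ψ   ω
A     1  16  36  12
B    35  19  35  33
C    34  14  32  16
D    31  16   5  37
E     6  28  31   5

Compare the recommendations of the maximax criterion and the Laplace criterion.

Row maxima: A=36, B=35, C=34, D=37, E=31
Best best-case = 37 → D.
Row averages: A=16.25, B=30.5, C=24, D=22.25, E=17.5
Highest average = 30.5 → B.

maximax → D; laplace → B (disagree)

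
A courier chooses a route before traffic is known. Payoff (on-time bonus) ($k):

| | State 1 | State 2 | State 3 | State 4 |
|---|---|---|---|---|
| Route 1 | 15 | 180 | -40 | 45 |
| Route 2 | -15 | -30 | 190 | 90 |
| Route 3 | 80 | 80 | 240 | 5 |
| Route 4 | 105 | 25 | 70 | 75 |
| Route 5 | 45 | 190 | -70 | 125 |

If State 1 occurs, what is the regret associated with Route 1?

Best payoff under State 1 is 105.
Regret = 105 − 15 = 90.

90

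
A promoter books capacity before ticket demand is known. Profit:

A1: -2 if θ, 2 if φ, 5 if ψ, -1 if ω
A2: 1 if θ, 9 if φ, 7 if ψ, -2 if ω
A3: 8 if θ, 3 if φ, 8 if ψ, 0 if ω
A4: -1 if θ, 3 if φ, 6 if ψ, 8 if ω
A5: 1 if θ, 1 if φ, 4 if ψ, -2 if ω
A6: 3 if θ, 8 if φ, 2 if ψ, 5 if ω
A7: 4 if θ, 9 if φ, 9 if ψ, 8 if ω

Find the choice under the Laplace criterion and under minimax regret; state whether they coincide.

laplace → A7; minimax regret → A7 (agree)

Row averages: A1=1, A2=3.75, A3=4.75, A4=4, A5=1, A6=4.5, A7=7.5
Highest average = 7.5 → A7.
Column bests: θ=8, φ=9, ψ=9, ω=8.
A1 regrets: 10, 7, 4, 9 → max 10
A2 regrets: 7, 0, 2, 10 → max 10
A3 regrets: 0, 6, 1, 8 → max 8
A4 regrets: 9, 6, 3, 0 → max 9
A5 regrets: 7, 8, 5, 10 → max 10
A6 regrets: 5, 1, 7, 3 → max 7
A7 regrets: 4, 0, 0, 0 → max 4
Smallest max regret = 4 → A7.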